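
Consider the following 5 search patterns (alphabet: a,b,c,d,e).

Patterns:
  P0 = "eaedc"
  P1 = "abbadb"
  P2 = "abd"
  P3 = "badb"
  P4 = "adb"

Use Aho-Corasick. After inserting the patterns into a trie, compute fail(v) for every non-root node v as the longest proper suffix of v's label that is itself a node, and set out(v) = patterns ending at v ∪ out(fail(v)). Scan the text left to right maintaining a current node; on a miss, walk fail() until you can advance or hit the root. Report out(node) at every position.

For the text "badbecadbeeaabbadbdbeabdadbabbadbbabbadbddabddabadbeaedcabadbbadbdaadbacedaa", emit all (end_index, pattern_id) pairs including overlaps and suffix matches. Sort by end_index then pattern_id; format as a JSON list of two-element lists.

Build automaton:
Trie nodes:
  0='ε' goto a→6 b→13 e→1
  1='e' goto a→2
  2='ea' goto e→3
  3='eae' goto d→4
  4='eaed' goto c→5
  5='eaedc' goto ·  [P0 ends]
  6='a' goto b→7 d→17
  7='ab' goto b→8 d→12
  8='abb' goto a→9
  9='abba' goto d→10
  10='abbad' goto b→11
  11='abbadb' goto ·  [P1 ends]
  12='abd' goto ·  [P2 ends]
  13='b' goto a→14
  14='ba' goto d→15
  15='bad' goto b→16
  16='badb' goto ·  [P3 ends]
  17='ad' goto b→18
  18='adb' goto ·  [P4 ends]

Failure links (BFS by depth):
  fail(1) 'e': from fail(0)=0 chase 'e': 0 ⇒ 0;  out=∅∪out(0)=∅
  fail(6) 'a': from fail(0)=0 chase 'a': 0 ⇒ 0;  out=∅∪out(0)=∅
  fail(13) 'b': from fail(0)=0 chase 'b': 0 ⇒ 0;  out=∅∪out(0)=∅
  fail(2) 'ea': from fail(1)=0 chase 'a': 0 ⇒ 6;  out=∅∪out(6)=∅
  fail(7) 'ab': from fail(6)=0 chase 'b': 0 ⇒ 13;  out=∅∪out(13)=∅
  fail(14) 'ba': from fail(13)=0 chase 'a': 0 ⇒ 6;  out=∅∪out(6)=∅
  fail(17) 'ad': from fail(6)=0 chase 'd': 0 ⇒ 0;  out=∅∪out(0)=∅
  fail(3) 'eae': from fail(2)=6 chase 'e': 6→0 ⇒ 1;  out=∅∪out(1)=∅
  fail(8) 'abb': from fail(7)=13 chase 'b': 13→0 ⇒ 13;  out=∅∪out(13)=∅
  fail(12) 'abd': from fail(7)=13 chase 'd': 13→0 ⇒ 0;  out={2}∪out(0)={2}
  fail(15) 'bad': from fail(14)=6 chase 'd': 6 ⇒ 17;  out=∅∪out(17)=∅
  fail(18) 'adb': from fail(17)=0 chase 'b': 0 ⇒ 13;  out={4}∪out(13)={4}
  fail(4) 'eaed': from fail(3)=1 chase 'd': 1→0 ⇒ 0;  out=∅∪out(0)=∅
  fail(9) 'abba': from fail(8)=13 chase 'a': 13 ⇒ 14;  out=∅∪out(14)=∅
  fail(16) 'badb': from fail(15)=17 chase 'b': 17 ⇒ 18;  out={3}∪out(18)={3,4}
  fail(5) 'eaedc': from fail(4)=0 chase 'c': 0 ⇒ 0;  out={0}∪out(0)={0}
  fail(10) 'abbad': from fail(9)=14 chase 'd': 14 ⇒ 15;  out=∅∪out(15)=∅
  fail(11) 'abbadb': from fail(10)=15 chase 'b': 15 ⇒ 16;  out={1}∪out(16)={1,3,4}

Run:
pos 0 'b': at 13
pos 1 'a': at 14
pos 2 'd': at 15
pos 3 'b': at 16  emit P3@[0:3],P4@[1:3]
pos 4 'e': at 1 (via fail)
pos 5 'c': at 0 (via fail)
pos 6 'a': at 6
pos 7 'd': at 17
pos 8 'b': at 18  emit P4@[6:8]
pos 9 'e': at 1 (via fail)
pos 10 'e': at 1 (via fail)
pos 11 'a': at 2
pos 12 'a': at 6 (via fail)
pos 13 'b': at 7
pos 14 'b': at 8
pos 15 'a': at 9
pos 16 'd': at 10
pos 17 'b': at 11  emit P1@[12:17],P3@[14:17],P4@[15:17]
pos 18 'd': at 0 (via fail)
pos 19 'b': at 13
pos 20 'e': at 1 (via fail)
pos 21 'a': at 2
pos 22 'b': at 7 (via fail)
pos 23 'd': at 12  emit P2@[21:23]
pos 24 'a': at 6 (via fail)
pos 25 'd': at 17
pos 26 'b': at 18  emit P4@[24:26]
pos 27 'a': at 14 (via fail)
pos 28 'b': at 7 (via fail)
pos 29 'b': at 8
pos 30 'a': at 9
pos 31 'd': at 10
pos 32 'b': at 11  emit P1@[27:32],P3@[29:32],P4@[30:32]
pos 33 'b': at 13 (via fail)
pos 34 'a': at 14
pos 35 'b': at 7 (via fail)
pos 36 'b': at 8
pos 37 'a': at 9
pos 38 'd': at 10
pos 39 'b': at 11  emit P1@[34:39],P3@[36:39],P4@[37:39]
pos 40 'd': at 0 (via fail)
pos 41 'd': at 0
pos 42 'a': at 6
pos 43 'b': at 7
pos 44 'd': at 12  emit P2@[42:44]
pos 45 'd': at 0 (via fail)
pos 46 'a': at 6
pos 47 'b': at 7
pos 48 'a': at 14 (via fail)
pos 49 'd': at 15
pos 50 'b': at 16  emit P3@[47:50],P4@[48:50]
pos 51 'e': at 1 (via fail)
pos 52 'a': at 2
pos 53 'e': at 3
pos 54 'd': at 4
pos 55 'c': at 5  emit P0@[51:55]
pos 56 'a': at 6 (via fail)
pos 57 'b': at 7
pos 58 'a': at 14 (via fail)
pos 59 'd': at 15
pos 60 'b': at 16  emit P3@[57:60],P4@[58:60]
pos 61 'b': at 13 (via fail)
pos 62 'a': at 14
pos 63 'd': at 15
pos 64 'b': at 16  emit P3@[61:64],P4@[62:64]
pos 65 'd': at 0 (via fail)
pos 66 'a': at 6
pos 67 'a': at 6 (via fail)
pos 68 'd': at 17
pos 69 'b': at 18  emit P4@[67:69]
pos 70 'a': at 14 (via fail)
pos 71 'c': at 0 (via fail)
pos 72 'e': at 1
pos 73 'd': at 0 (via fail)
pos 74 'a': at 6
pos 75 'a': at 6 (via fail)

Matches: [[3,3],[3,4],[8,4],[17,1],[17,3],[17,4],[23,2],[26,4],[32,1],[32,3],[32,4],[39,1],[39,3],[39,4],[44,2],[50,3],[50,4],[55,0],[60,3],[60,4],[64,3],[64,4],[69,4]]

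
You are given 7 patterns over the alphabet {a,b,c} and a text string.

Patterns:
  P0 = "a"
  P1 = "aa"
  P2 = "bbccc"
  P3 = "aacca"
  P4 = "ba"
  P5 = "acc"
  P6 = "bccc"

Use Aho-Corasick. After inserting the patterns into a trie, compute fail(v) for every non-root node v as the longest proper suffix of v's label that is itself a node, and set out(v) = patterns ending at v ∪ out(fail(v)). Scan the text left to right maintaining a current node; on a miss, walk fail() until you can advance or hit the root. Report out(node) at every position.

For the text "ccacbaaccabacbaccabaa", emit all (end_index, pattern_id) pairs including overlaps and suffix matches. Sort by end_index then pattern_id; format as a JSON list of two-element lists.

Build:
Trie (insert patterns):
  n0 'ε': a→1 b→3
  n1 'a': a→2 c→12  [P0 ends]
  n2 'aa': c→8  [P1 ends]
  n3 'b': a→11 b→4 c→14
  n4 'bb': c→5
  n5 'bbc': c→6
  n6 'bbcc': c→7
  n7 'bbccc': ·  [P2 ends]
  n8 'aac': c→9
  n9 'aacc': a→10
  n10 'aacca': ·  [P3 ends]
  n11 'ba': ·  [P4 ends]
  n12 'ac': c→13
  n13 'acc': ·  [P5 ends]
  n14 'bc': c→15
  n15 'bcc': c→16
  n16 'bccc': ·  [P6 ends]

Failure links (BFS by depth):
  fail(1) 'a': from fail(0)=0 chase 'a': 0 ⇒ 0;  out={0}∪out(0)={0}
  fail(3) 'b': from fail(0)=0 chase 'b': 0 ⇒ 0;  out=∅∪out(0)=∅
  fail(2) 'aa': from fail(1)=0 chase 'a': 0 ⇒ 1;  out={1}∪out(1)={0,1}
  fail(4) 'bb': from fail(3)=0 chase 'b': 0 ⇒ 3;  out=∅∪out(3)=∅
  fail(11) 'ba': from fail(3)=0 chase 'a': 0 ⇒ 1;  out={4}∪out(1)={0,4}
  fail(12) 'ac': from fail(1)=0 chase 'c': 0 ⇒ 0;  out=∅∪out(0)=∅
  fail(14) 'bc': from fail(3)=0 chase 'c': 0 ⇒ 0;  out=∅∪out(0)=∅
  fail(5) 'bbc': from fail(4)=3 chase 'c': 3 ⇒ 14;  out=∅∪out(14)=∅
  fail(8) 'aac': from fail(2)=1 chase 'c': 1 ⇒ 12;  out=∅∪out(12)=∅
  fail(13) 'acc': from fail(12)=0 chase 'c': 0 ⇒ 0;  out={5}∪out(0)={5}
  fail(15) 'bcc': from fail(14)=0 chase 'c': 0 ⇒ 0;  out=∅∪out(0)=∅
  fail(6) 'bbcc': from fail(5)=14 chase 'c': 14 ⇒ 15;  out=∅∪out(15)=∅
  fail(9) 'aacc': from fail(8)=12 chase 'c': 12 ⇒ 13;  out=∅∪out(13)={5}
  fail(16) 'bccc': from fail(15)=0 chase 'c': 0 ⇒ 0;  out={6}∪out(0)={6}
  fail(7) 'bbccc': from fail(6)=15 chase 'c': 15 ⇒ 16;  out={2}∪out(16)={2,6}
  fail(10) 'aacca': from fail(9)=13 chase 'a': 13→0 ⇒ 1;  out={3}∪out(1)={0,3}

Text stream:
pos 0 'c': at 0
pos 1 'c': at 0
pos 2 'a': at 1  → match P0@[2:2]
pos 3 'c': at 12
pos 4 'b': at 3 (via fail)
pos 5 'a': at 11  → match P0@[5:5],P4@[4:5]
pos 6 'a': at 2 (via fail)  → match P0@[6:6],P1@[5:6]
pos 7 'c': at 8
pos 8 'c': at 9  → match P5@[6:8]
pos 9 'a': at 10  → match P0@[9:9],P3@[5:9]
pos 10 'b': at 3 (via fail)
pos 11 'a': at 11  → match P0@[11:11],P4@[10:11]
pos 12 'c': at 12 (via fail)
pos 13 'b': at 3 (via fail)
pos 14 'a': at 11  → match P0@[14:14],P4@[13:14]
pos 15 'c': at 12 (via fail)
pos 16 'c': at 13  → match P5@[14:16]
pos 17 'a': at 1 (via fail)  → match P0@[17:17]
pos 18 'b': at 3 (via fail)
pos 19 'a': at 11  → match P0@[19:19],P4@[18:19]
pos 20 'a': at 2 (via fail)  → match P0@[20:20],P1@[19:20]

Result: [[2,0],[5,0],[5,4],[6,0],[6,1],[8,5],[9,0],[9,3],[11,0],[11,4],[14,0],[14,4],[16,5],[17,0],[19,0],[19,4],[20,0],[20,1]]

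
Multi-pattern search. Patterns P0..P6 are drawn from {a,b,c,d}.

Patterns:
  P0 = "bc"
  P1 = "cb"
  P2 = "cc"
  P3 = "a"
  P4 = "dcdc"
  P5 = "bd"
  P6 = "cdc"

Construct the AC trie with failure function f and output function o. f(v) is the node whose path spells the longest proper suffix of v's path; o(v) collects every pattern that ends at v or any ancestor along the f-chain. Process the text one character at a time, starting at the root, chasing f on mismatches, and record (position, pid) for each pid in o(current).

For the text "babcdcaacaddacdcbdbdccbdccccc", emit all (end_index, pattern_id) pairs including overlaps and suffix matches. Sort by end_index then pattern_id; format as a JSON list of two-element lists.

Construct AC machine:
Trie nodes:
  n0 'ε': a→6 b→1 c→3 d→7
  n1 'b': c→2 d→11
  n2 'bc': ·  ←P0
  n3 'c': b→4 c→5 d→12
  n4 'cb': ·  ←P1
  n5 'cc': ·  ←P2
  n6 'a': ·  ←P3
  n7 'd': c→8
  n8 'dc': d→9
  n9 'dcd': c→10
  n10 'dcdc': ·  ←P4
  n11 'bd': ·  ←P5
  n12 'cd': c→13
  n13 'cdc': ·  ←P6

BFS fail/out derivation:
  n1('b'): parent n0 fail=0; on 'b' 0 → fail=0;  out ∅∪∅=∅
  n3('c'): parent n0 fail=0; on 'c' 0 → fail=0;  out ∅∪∅=∅
  n6('a'): parent n0 fail=0; on 'a' 0 → fail=0;  out {3}∪∅={3}
  n7('d'): parent n0 fail=0; on 'd' 0 → fail=0;  out ∅∪∅=∅
  n2('bc'): parent n1 fail=0; on 'c' 0 → fail=3;  out {0}∪∅={0}
  n4('cb'): parent n3 fail=0; on 'b' 0 → fail=1;  out {1}∪∅={1}
  n5('cc'): parent n3 fail=0; on 'c' 0 → fail=3;  out {2}∪∅={2}
  n8('dc'): parent n7 fail=0; on 'c' 0 → fail=3;  out ∅∪∅=∅
  n11('bd'): parent n1 fail=0; on 'd' 0 → fail=7;  out {5}∪∅={5}
  n12('cd'): parent n3 fail=0; on 'd' 0 → fail=7;  out ∅∪∅=∅
  n9('dcd'): parent n8 fail=3; on 'd' 3 → fail=12;  out ∅∪∅=∅
  n13('cdc'): parent n12 fail=7; on 'c' 7 → fail=8;  out {6}∪∅={6}
  n10('dcdc'): parent n9 fail=12; on 'c' 12 → fail=13;  out {4}∪{6}={4,6}

Scan:
i=0 'b': node 0→1
i=1 'a': node 1→6 (via fail)  emit P3@[1:1]
i=2 'b': node 6→1 (via fail)
i=3 'c': node 1→2  emit P0@[2:3]
i=4 'd': node 2→12 (via fail)
i=5 'c': node 12→13  emit P6@[3:5]
i=6 'a': node 13→6 (via fail)  emit P3@[6:6]
i=7 'a': node 6→6 (via fail)  emit P3@[7:7]
i=8 'c': node 6→3 (via fail)
i=9 'a': node 3→6 (via fail)  emit P3@[9:9]
i=10 'd': node 6→7 (via fail)
i=11 'd': node 7→7 (via fail)
i=12 'a': node 7→6 (via fail)  emit P3@[12:12]
i=13 'c': node 6→3 (via fail)
i=14 'd': node 3→12
i=15 'c': node 12→13  emit P6@[13:15]
i=16 'b': node 13→4 (via fail)  emit P1@[15:16]
i=17 'd': node 4→11 (via fail)  emit P5@[16:17]
i=18 'b': node 11→1 (via fail)
i=19 'd': node 1→11  emit P5@[18:19]
i=20 'c': node 11→8 (via fail)
i=21 'c': node 8→5 (via fail)  emit P2@[20:21]
i=22 'b': node 5→4 (via fail)  emit P1@[21:22]
i=23 'd': node 4→11 (via fail)  emit P5@[22:23]
i=24 'c': node 11→8 (via fail)
i=25 'c': node 8→5 (via fail)  emit P2@[24:25]
i=26 'c': node 5→5 (via fail)  emit P2@[25:26]
i=27 'c': node 5→5 (via fail)  emit P2@[26:27]
i=28 'c': node 5→5 (via fail)  emit P2@[27:28]

Result: [[1,3],[3,0],[5,6],[6,3],[7,3],[9,3],[12,3],[15,6],[16,1],[17,5],[19,5],[21,2],[22,1],[23,5],[25,2],[26,2],[27,2],[28,2]]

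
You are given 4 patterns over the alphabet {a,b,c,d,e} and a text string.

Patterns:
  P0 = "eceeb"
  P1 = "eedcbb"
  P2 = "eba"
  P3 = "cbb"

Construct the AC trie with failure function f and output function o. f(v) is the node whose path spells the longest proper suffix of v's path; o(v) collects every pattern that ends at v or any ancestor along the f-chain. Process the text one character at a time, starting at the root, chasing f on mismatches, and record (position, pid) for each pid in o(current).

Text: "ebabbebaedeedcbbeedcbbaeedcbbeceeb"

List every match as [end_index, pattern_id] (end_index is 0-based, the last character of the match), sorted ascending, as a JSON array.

Build automaton:
Trie nodes:
  n0 'ε': c→13 e→1
  n1 'e': b→11 c→2 e→6
  n2 'ec': e→3
  n3 'ece': e→4
  n4 'ecee': b→5
  n5 'eceeb': ·  ←P0
  n6 'ee': d→7
  n7 'eed': c→8
  n8 'eedc': b→9
  n9 'eedcb': b→10
  n10 'eedcbb': ·  ←P1
  n11 'eb': a→12
  n12 'eba': ·  ←P2
  n13 'c': b→14
  n14 'cb': b→15
  n15 'cbb': ·  ←P3

BFS fail/out derivation:
  fail(1) 'e': from fail(0)=0 chase 'e': 0 ⇒ 0;  out=∅∪out(0)=∅
  fail(13) 'c': from fail(0)=0 chase 'c': 0 ⇒ 0;  out=∅∪out(0)=∅
  fail(2) 'ec': from fail(1)=0 chase 'c': 0 ⇒ 13;  out=∅∪out(13)=∅
  fail(6) 'ee': from fail(1)=0 chase 'e': 0 ⇒ 1;  out=∅∪out(1)=∅
  fail(11) 'eb': from fail(1)=0 chase 'b': 0 ⇒ 0;  out=∅∪out(0)=∅
  fail(14) 'cb': from fail(13)=0 chase 'b': 0 ⇒ 0;  out=∅∪out(0)=∅
  fail(3) 'ece': from fail(2)=13 chase 'e': 13→0 ⇒ 1;  out=∅∪out(1)=∅
  fail(7) 'eed': from fail(6)=1 chase 'd': 1→0 ⇒ 0;  out=∅∪out(0)=∅
  fail(12) 'eba': from fail(11)=0 chase 'a': 0 ⇒ 0;  out={2}∪out(0)={2}
  fail(15) 'cbb': from fail(14)=0 chase 'b': 0 ⇒ 0;  out={3}∪out(0)={3}
  fail(4) 'ecee': from fail(3)=1 chase 'e': 1 ⇒ 6;  out=∅∪out(6)=∅
  fail(8) 'eedc': from fail(7)=0 chase 'c': 0 ⇒ 13;  out=∅∪out(13)=∅
  fail(5) 'eceeb': from fail(4)=6 chase 'b': 6→1 ⇒ 11;  out={0}∪out(11)={0}
  fail(9) 'eedcb': from fail(8)=13 chase 'b': 13 ⇒ 14;  out=∅∪out(14)=∅
  fail(10) 'eedcbb': from fail(9)=14 chase 'b': 14 ⇒ 15;  out={1}∪out(15)={1,3}

Scan:
[0] read 'e'  n0⇒n1
[1] read 'b'  n1⇒n11
[2] read 'a'  n11⇒n12  → match P2@[0:2]
[3] read 'b'  n12⇒n0 (via fail)
[4] read 'b'  n0⇒n0
[5] read 'e'  n0⇒n1
[6] read 'b'  n1⇒n11
[7] read 'a'  n11⇒n12  → match P2@[5:7]
[8] read 'e'  n12⇒n1 (via fail)
[9] read 'd'  n1⇒n0 (via fail)
[10] read 'e'  n0⇒n1
[11] read 'e'  n1⇒n6
[12] read 'd'  n6⇒n7
[13] read 'c'  n7⇒n8
[14] read 'b'  n8⇒n9
[15] read 'b'  n9⇒n10  → match P1@[10:15],P3@[13:15]
[16] read 'e'  n10⇒n1 (via fail)
[17] read 'e'  n1⇒n6
[18] read 'd'  n6⇒n7
[19] read 'c'  n7⇒n8
[20] read 'b'  n8⇒n9
[21] read 'b'  n9⇒n10  → match P1@[16:21],P3@[19:21]
[22] read 'a'  n10⇒n0 (via fail)
[23] read 'e'  n0⇒n1
[24] read 'e'  n1⇒n6
[25] read 'd'  n6⇒n7
[26] read 'c'  n7⇒n8
[27] read 'b'  n8⇒n9
[28] read 'b'  n9⇒n10  → match P1@[23:28],P3@[26:28]
[29] read 'e'  n10⇒n1 (via fail)
[30] read 'c'  n1⇒n2
[31] read 'e'  n2⇒n3
[32] read 'e'  n3⇒n4
[33] read 'b'  n4⇒n5  → match P0@[29:33]

All matches (sorted): [[2,2],[7,2],[15,1],[15,3],[21,1],[21,3],[28,1],[28,3],[33,0]]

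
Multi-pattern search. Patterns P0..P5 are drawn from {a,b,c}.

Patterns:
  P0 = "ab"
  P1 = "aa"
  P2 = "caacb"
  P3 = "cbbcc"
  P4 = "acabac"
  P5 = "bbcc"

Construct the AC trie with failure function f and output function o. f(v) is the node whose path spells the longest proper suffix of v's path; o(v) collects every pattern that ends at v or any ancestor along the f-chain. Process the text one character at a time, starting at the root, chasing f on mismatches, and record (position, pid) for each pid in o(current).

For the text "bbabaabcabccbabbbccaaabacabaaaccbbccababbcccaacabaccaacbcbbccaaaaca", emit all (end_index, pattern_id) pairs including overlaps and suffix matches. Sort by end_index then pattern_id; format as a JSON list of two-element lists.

Construct AC machine:
Trie nodes:
  0='ε' goto a→1 b→18 c→4
  1='a' goto a→3 b→2 c→13
  2='ab' goto ·  [P0 ends]
  3='aa' goto ·  [P1 ends]
  4='c' goto a→5 b→9
  5='ca' goto a→6
  6='caa' goto c→7
  7='caac' goto b→8
  8='caacb' goto ·  [P2 ends]
  9='cb' goto b→10
  10='cbb' goto c→11
  11='cbbc' goto c→12
  12='cbbcc' goto ·  [P3 ends]
  13='ac' goto a→14
  14='aca' goto b→15
  15='acab' goto a→16
  16='acaba' goto c→17
  17='acabac' goto ·  [P4 ends]
  18='b' goto b→19
  19='bb' goto c→20
  20='bbc' goto c→21
  21='bbcc' goto ·  [P5 ends]

BFS fail/out derivation:
  n1('a'): parent n0 fail=0; on 'a' 0 → fail=0;  out ∅∪∅=∅
  n4('c'): parent n0 fail=0; on 'c' 0 → fail=0;  out ∅∪∅=∅
  n18('b'): parent n0 fail=0; on 'b' 0 → fail=0;  out ∅∪∅=∅
  n2('ab'): parent n1 fail=0; on 'b' 0 → fail=18;  out {0}∪∅={0}
  n3('aa'): parent n1 fail=0; on 'a' 0 → fail=1;  out {1}∪∅={1}
  n5('ca'): parent n4 fail=0; on 'a' 0 → fail=1;  out ∅∪∅=∅
  n9('cb'): parent n4 fail=0; on 'b' 0 → fail=18;  out ∅∪∅=∅
  n13('ac'): parent n1 fail=0; on 'c' 0 → fail=4;  out ∅∪∅=∅
  n19('bb'): parent n18 fail=0; on 'b' 0 → fail=18;  out ∅∪∅=∅
  n6('caa'): parent n5 fail=1; on 'a' 1 → fail=3;  out ∅∪{1}={1}
  n10('cbb'): parent n9 fail=18; on 'b' 18 → fail=19;  out ∅∪∅=∅
  n14('aca'): parent n13 fail=4; on 'a' 4 → fail=5;  out ∅∪∅=∅
  n20('bbc'): parent n19 fail=18; on 'c' 18→0 → fail=4;  out ∅∪∅=∅
  n7('caac'): parent n6 fail=3; on 'c' 3→1 → fail=13;  out ∅∪∅=∅
  n11('cbbc'): parent n10 fail=19; on 'c' 19 → fail=20;  out ∅∪∅=∅
  n15('acab'): parent n14 fail=5; on 'b' 5→1 → fail=2;  out ∅∪{0}={0}
  n21('bbcc'): parent n20 fail=4; on 'c' 4→0 → fail=4;  out {5}∪∅={5}
  n8('caacb'): parent n7 fail=13; on 'b' 13→4 → fail=9;  out {2}∪∅={2}
  n12('cbbcc'): parent n11 fail=20; on 'c' 20 → fail=21;  out {3}∪{5}={3,5}
  n16('acaba'): parent n15 fail=2; on 'a' 2→18→0 → fail=1;  out ∅∪∅=∅
  n17('acabac'): parent n16 fail=1; on 'c' 1 → fail=13;  out {4}∪∅={4}

Run:
[0] read 'b'  n0⇒n18
[1] read 'b'  n18⇒n19
[2] read 'a'  n19⇒n1 (fail-walked)
[3] read 'b'  n1⇒n2  → match P0@[2:3]
[4] read 'a'  n2⇒n1 (fail-walked)
[5] read 'a'  n1⇒n3  → match P1@[4:5]
[6] read 'b'  n3⇒n2 (fail-walked)  → match P0@[5:6]
[7] read 'c'  n2⇒n4 (fail-walked)
[8] read 'a'  n4⇒n5
[9] read 'b'  n5⇒n2 (fail-walked)  → match P0@[8:9]
[10] read 'c'  n2⇒n4 (fail-walked)
[11] read 'c'  n4⇒n4 (fail-walked)
[12] read 'b'  n4⇒n9
[13] read 'a'  n9⇒n1 (fail-walked)
[14] read 'b'  n1⇒n2  → match P0@[13:14]
[15] read 'b'  n2⇒n19 (fail-walked)
[16] read 'b'  n19⇒n19 (fail-walked)
[17] read 'c'  n19⇒n20
[18] read 'c'  n20⇒n21  → match P5@[15:18]
[19] read 'a'  n21⇒n5 (fail-walked)
[20] read 'a'  n5⇒n6  → match P1@[19:20]
[21] read 'a'  n6⇒n3 (fail-walked)  → match P1@[20:21]
[22] read 'b'  n3⇒n2 (fail-walked)  → match P0@[21:22]
[23] read 'a'  n2⇒n1 (fail-walked)
[24] read 'c'  n1⇒n13
[25] read 'a'  n13⇒n14
[26] read 'b'  n14⇒n15  → match P0@[25:26]
[27] read 'a'  n15⇒n16
[28] read 'a'  n16⇒n3 (fail-walked)  → match P1@[27:28]
[29] read 'a'  n3⇒n3 (fail-walked)  → match P1@[28:29]
[30] read 'c'  n3⇒n13 (fail-walked)
[31] read 'c'  n13⇒n4 (fail-walked)
[32] read 'b'  n4⇒n9
[33] read 'b'  n9⇒n10
[34] read 'c'  n10⇒n11
[35] read 'c'  n11⇒n12  → match P3@[31:35],P5@[32:35]
[36] read 'a'  n12⇒n5 (fail-walked)
[37] read 'b'  n5⇒n2 (fail-walked)  → match P0@[36:37]
[38] read 'a'  n2⇒n1 (fail-walked)
[39] read 'b'  n1⇒n2  → match P0@[38:39]
[40] read 'b'  n2⇒n19 (fail-walked)
[41] read 'c'  n19⇒n20
[42] read 'c'  n20⇒n21  → match P5@[39:42]
[43] read 'c'  n21⇒n4 (fail-walked)
[44] read 'a'  n4⇒n5
[45] read 'a'  n5⇒n6  → match P1@[44:45]
[46] read 'c'  n6⇒n7
[47] read 'a'  n7⇒n14 (fail-walked)
[48] read 'b'  n14⇒n15  → match P0@[47:48]
[49] read 'a'  n15⇒n16
[50] read 'c'  n16⇒n17  → match P4@[45:50]
[51] read 'c'  n17⇒n4 (fail-walked)
[52] read 'a'  n4⇒n5
[53] read 'a'  n5⇒n6  → match P1@[52:53]
[54] read 'c'  n6⇒n7
[55] read 'b'  n7⇒n8  → match P2@[51:55]
[56] read 'c'  n8⇒n4 (fail-walked)
[57] read 'b'  n4⇒n9
[58] read 'b'  n9⇒n10
[59] read 'c'  n10⇒n11
[60] read 'c'  n11⇒n12  → match P3@[56:60],P5@[57:60]
[61] read 'a'  n12⇒n5 (fail-walked)
[62] read 'a'  n5⇒n6  → match P1@[61:62]
[63] read 'a'  n6⇒n3 (fail-walked)  → match P1@[62:63]
[64] read 'a'  n3⇒n3 (fail-walked)  → match P1@[63:64]
[65] read 'c'  n3⇒n13 (fail-walked)
[66] read 'a'  n13⇒n14

All matches (sorted): [[3,0],[5,1],[6,0],[9,0],[14,0],[18,5],[20,1],[21,1],[22,0],[26,0],[28,1],[29,1],[35,3],[35,5],[37,0],[39,0],[42,5],[45,1],[48,0],[50,4],[53,1],[55,2],[60,3],[60,5],[62,1],[63,1],[64,1]]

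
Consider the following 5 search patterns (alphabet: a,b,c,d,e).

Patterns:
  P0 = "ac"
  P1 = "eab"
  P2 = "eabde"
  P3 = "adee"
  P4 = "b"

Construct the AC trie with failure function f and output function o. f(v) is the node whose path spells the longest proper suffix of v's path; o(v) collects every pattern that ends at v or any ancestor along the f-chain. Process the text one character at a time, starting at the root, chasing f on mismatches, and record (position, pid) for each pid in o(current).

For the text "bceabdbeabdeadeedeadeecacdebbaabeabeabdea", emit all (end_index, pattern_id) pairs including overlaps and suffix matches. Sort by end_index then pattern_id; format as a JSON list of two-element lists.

Build automaton:
Trie nodes:
  n0 'ε': a→1 b→11 e→3
  n1 'a': c→2 d→8
  n2 'ac': ·  [P0 ends]
  n3 'e': a→4
  n4 'ea': b→5
  n5 'eab': d→6  [P1 ends]
  n6 'eabd': e→7
  n7 'eabde': ·  [P2 ends]
  n8 'ad': e→9
  n9 'ade': e→10
  n10 'adee': ·  [P3 ends]
  n11 'b': ·  [P4 ends]

Failure links (BFS by depth):
  fail(1) 'a': from fail(0)=0 chase 'a': 0 ⇒ 0;  out=∅∪out(0)=∅
  fail(3) 'e': from fail(0)=0 chase 'e': 0 ⇒ 0;  out=∅∪out(0)=∅
  fail(11) 'b': from fail(0)=0 chase 'b': 0 ⇒ 0;  out={4}∪out(0)={4}
  fail(2) 'ac': from fail(1)=0 chase 'c': 0 ⇒ 0;  out={0}∪out(0)={0}
  fail(4) 'ea': from fail(3)=0 chase 'a': 0 ⇒ 1;  out=∅∪out(1)=∅
  fail(8) 'ad': from fail(1)=0 chase 'd': 0 ⇒ 0;  out=∅∪out(0)=∅
  fail(5) 'eab': from fail(4)=1 chase 'b': 1→0 ⇒ 11;  out={1}∪out(11)={1,4}
  fail(9) 'ade': from fail(8)=0 chase 'e': 0 ⇒ 3;  out=∅∪out(3)=∅
  fail(6) 'eabd': from fail(5)=11 chase 'd': 11→0 ⇒ 0;  out=∅∪out(0)=∅
  fail(10) 'adee': from fail(9)=3 chase 'e': 3→0 ⇒ 3;  out={3}∪out(3)={3}
  fail(7) 'eabde': from fail(6)=0 chase 'e': 0 ⇒ 3;  out={2}∪out(3)={2}

Run:
i=0 'b': node 0→11  → match P4@[0:0]
i=1 'c': node 11→0 ·f
i=2 'e': node 0→3
i=3 'a': node 3→4
i=4 'b': node 4→5  → match P1@[2:4],P4@[4:4]
i=5 'd': node 5→6
i=6 'b': node 6→11 ·f  → match P4@[6:6]
i=7 'e': node 11→3 ·f
i=8 'a': node 3→4
i=9 'b': node 4→5  → match P1@[7:9],P4@[9:9]
i=10 'd': node 5→6
i=11 'e': node 6→7  → match P2@[7:11]
i=12 'a': node 7→4 ·f
i=13 'd': node 4→8 ·f
i=14 'e': node 8→9
i=15 'e': node 9→10  → match P3@[12:15]
i=16 'd': node 10→0 ·f
i=17 'e': node 0→3
i=18 'a': node 3→4
i=19 'd': node 4→8 ·f
i=20 'e': node 8→9
i=21 'e': node 9→10  → match P3@[18:21]
i=22 'c': node 10→0 ·f
i=23 'a': node 0→1
i=24 'c': node 1→2  → match P0@[23:24]
i=25 'd': node 2→0 ·f
i=26 'e': node 0→3
i=27 'b': node 3→11 ·f  → match P4@[27:27]
i=28 'b': node 11→11 ·f  → match P4@[28:28]
i=29 'a': node 11→1 ·f
i=30 'a': node 1→1 ·f
i=31 'b': node 1→11 ·f  → match P4@[31:31]
i=32 'e': node 11→3 ·f
i=33 'a': node 3→4
i=34 'b': node 4→5  → match P1@[32:34],P4@[34:34]
i=35 'e': node 5→3 ·f
i=36 'a': node 3→4
i=37 'b': node 4→5  → match P1@[35:37],P4@[37:37]
i=38 'd': node 5→6
i=39 'e': node 6→7  → match P2@[35:39]
i=40 'a': node 7→4 ·f

Matches: [[0,4],[4,1],[4,4],[6,4],[9,1],[9,4],[11,2],[15,3],[21,3],[24,0],[27,4],[28,4],[31,4],[34,1],[34,4],[37,1],[37,4],[39,2]]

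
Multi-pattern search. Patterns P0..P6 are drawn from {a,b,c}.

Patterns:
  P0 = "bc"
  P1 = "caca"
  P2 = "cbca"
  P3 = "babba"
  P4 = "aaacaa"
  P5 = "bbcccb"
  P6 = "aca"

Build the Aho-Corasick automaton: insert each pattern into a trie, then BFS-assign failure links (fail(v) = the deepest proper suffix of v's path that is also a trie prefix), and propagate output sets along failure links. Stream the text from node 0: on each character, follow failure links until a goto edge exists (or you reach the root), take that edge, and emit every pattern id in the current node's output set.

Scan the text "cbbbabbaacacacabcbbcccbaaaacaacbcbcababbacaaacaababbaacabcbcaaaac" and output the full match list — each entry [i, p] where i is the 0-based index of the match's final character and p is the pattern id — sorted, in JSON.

Construct AC machine:
Trie nodes:
  0='ε' goto a→14 b→1 c→3
  1='b' goto a→10 b→20 c→2
  2='bc' goto ·  [P0 ends]
  3='c' goto a→4 b→7
  4='ca' goto c→5
  5='cac' goto a→6
  6='caca' goto ·  [P1 ends]
  7='cb' goto c→8
  8='cbc' goto a→9
  9='cbca' goto ·  [P2 ends]
  10='ba' goto b→11
  11='bab' goto b→12
  12='babb' goto a→13
  13='babba' goto ·  [P3 ends]
  14='a' goto a→15 c→25
  15='aa' goto a→16
  16='aaa' goto c→17
  17='aaac' goto a→18
  18='aaaca' goto a→19
  19='aaacaa' goto ·  [P4 ends]
  20='bb' goto c→21
  21='bbc' goto c→22
  22='bbcc' goto c→23
  23='bbccc' goto b→24
  24='bbcccb' goto ·  [P5 ends]
  25='ac' goto a→26
  26='aca' goto ·  [P6 ends]

BFS fail/out derivation:
  fail(1) 'b': from fail(0)=0 chase 'b': 0 ⇒ 0;  out=∅∪out(0)=∅
  fail(3) 'c': from fail(0)=0 chase 'c': 0 ⇒ 0;  out=∅∪out(0)=∅
  fail(14) 'a': from fail(0)=0 chase 'a': 0 ⇒ 0;  out=∅∪out(0)=∅
  fail(2) 'bc': from fail(1)=0 chase 'c': 0 ⇒ 3;  out={0}∪out(3)={0}
  fail(4) 'ca': from fail(3)=0 chase 'a': 0 ⇒ 14;  out=∅∪out(14)=∅
  fail(7) 'cb': from fail(3)=0 chase 'b': 0 ⇒ 1;  out=∅∪out(1)=∅
  fail(10) 'ba': from fail(1)=0 chase 'a': 0 ⇒ 14;  out=∅∪out(14)=∅
  fail(15) 'aa': from fail(14)=0 chase 'a': 0 ⇒ 14;  out=∅∪out(14)=∅
  fail(20) 'bb': from fail(1)=0 chase 'b': 0 ⇒ 1;  out=∅∪out(1)=∅
  fail(25) 'ac': from fail(14)=0 chase 'c': 0 ⇒ 3;  out=∅∪out(3)=∅
  fail(5) 'cac': from fail(4)=14 chase 'c': 14 ⇒ 25;  out=∅∪out(25)=∅
  fail(8) 'cbc': from fail(7)=1 chase 'c': 1 ⇒ 2;  out=∅∪out(2)={0}
  fail(11) 'bab': from fail(10)=14 chase 'b': 14→0 ⇒ 1;  out=∅∪out(1)=∅
  fail(16) 'aaa': from fail(15)=14 chase 'a': 14 ⇒ 15;  out=∅∪out(15)=∅
  fail(21) 'bbc': from fail(20)=1 chase 'c': 1 ⇒ 2;  out=∅∪out(2)={0}
  fail(26) 'aca': from fail(25)=3 chase 'a': 3 ⇒ 4;  out={6}∪out(4)={6}
  fail(6) 'caca': from fail(5)=25 chase 'a': 25 ⇒ 26;  out={1}∪out(26)={1,6}
  fail(9) 'cbca': from fail(8)=2 chase 'a': 2→3 ⇒ 4;  out={2}∪out(4)={2}
  fail(12) 'babb': from fail(11)=1 chase 'b': 1 ⇒ 20;  out=∅∪out(20)=∅
  fail(17) 'aaac': from fail(16)=15 chase 'c': 15→14 ⇒ 25;  out=∅∪out(25)=∅
  fail(22) 'bbcc': from fail(21)=2 chase 'c': 2→3→0 ⇒ 3;  out=∅∪out(3)=∅
  fail(13) 'babba': from fail(12)=20 chase 'a': 20→1 ⇒ 10;  out={3}∪out(10)={3}
  fail(18) 'aaaca': from fail(17)=25 chase 'a': 25 ⇒ 26;  out=∅∪out(26)={6}
  fail(23) 'bbccc': from fail(22)=3 chase 'c': 3→0 ⇒ 3;  out=∅∪out(3)=∅
  fail(19) 'aaacaa': from fail(18)=26 chase 'a': 26→4→14 ⇒ 15;  out={4}∪out(15)={4}
  fail(24) 'bbcccb': from fail(23)=3 chase 'b': 3 ⇒ 7;  out={5}∪out(7)={5}

Run:
[0] read 'c'  n0⇒n3
[1] read 'b'  n3⇒n7
[2] read 'b'  n7⇒n20 ·f
[3] read 'b'  n20⇒n20 ·f
[4] read 'a'  n20⇒n10 ·f
[5] read 'b'  n10⇒n11
[6] read 'b'  n11⇒n12
[7] read 'a'  n12⇒n13  ** P3@[3:7]
[8] read 'a'  n13⇒n15 ·f
[9] read 'c'  n15⇒n25 ·f
[10] read 'a'  n25⇒n26  ** P6@[8:10]
[11] read 'c'  n26⇒n5 ·f
[12] read 'a'  n5⇒n6  ** P1@[9:12],P6@[10:12]
[13] read 'c'  n6⇒n5 ·f
[14] read 'a'  n5⇒n6  ** P1@[11:14],P6@[12:14]
[15] read 'b'  n6⇒n1 ·f
[16] read 'c'  n1⇒n2  ** P0@[15:16]
[17] read 'b'  n2⇒n7 ·f
[18] read 'b'  n7⇒n20 ·f
[19] read 'c'  n20⇒n21  ** P0@[18:19]
[20] read 'c'  n21⇒n22
[21] read 'c'  n22⇒n23
[22] read 'b'  n23⇒n24  ** P5@[17:22]
[23] read 'a'  n24⇒n10 ·f
[24] read 'a'  n10⇒n15 ·f
[25] read 'a'  n15⇒n16
[26] read 'a'  n16⇒n16 ·f
[27] read 'c'  n16⇒n17
[28] read 'a'  n17⇒n18  ** P6@[26:28]
[29] read 'a'  n18⇒n19  ** P4@[24:29]
[30] read 'c'  n19⇒n25 ·f
[31] read 'b'  n25⇒n7 ·f
[32] read 'c'  n7⇒n8  ** P0@[31:32]
[33] read 'b'  n8⇒n7 ·f
[34] read 'c'  n7⇒n8  ** P0@[33:34]
[35] read 'a'  n8⇒n9  ** P2@[32:35]
[36] read 'b'  n9⇒n1 ·f
[37] read 'a'  n1⇒n10
[38] read 'b'  n10⇒n11
[39] read 'b'  n11⇒n12
[40] read 'a'  n12⇒n13  ** P3@[36:40]
[41] read 'c'  n13⇒n25 ·f
[42] read 'a'  n25⇒n26  ** P6@[40:42]
[43] read 'a'  n26⇒n15 ·f
[44] read 'a'  n15⇒n16
[45] read 'c'  n16⇒n17
[46] read 'a'  n17⇒n18  ** P6@[44:46]
[47] read 'a'  n18⇒n19  ** P4@[42:47]
[48] read 'b'  n19⇒n1 ·f
[49] read 'a'  n1⇒n10
[50] read 'b'  n10⇒n11
[51] read 'b'  n11⇒n12
[52] read 'a'  n12⇒n13  ** P3@[48:52]
[53] read 'a'  n13⇒n15 ·f
[54] read 'c'  n15⇒n25 ·f
[55] read 'a'  n25⇒n26  ** P6@[53:55]
[56] read 'b'  n26⇒n1 ·f
[57] read 'c'  n1⇒n2  ** P0@[56:57]
[58] read 'b'  n2⇒n7 ·f
[59] read 'c'  n7⇒n8  ** P0@[58:59]
[60] read 'a'  n8⇒n9  ** P2@[57:60]
[61] read 'a'  n9⇒n15 ·f
[62] read 'a'  n15⇒n16
[63] read 'a'  n16⇒n16 ·f
[64] read 'c'  n16⇒n17

Result: [[7,3],[10,6],[12,1],[12,6],[14,1],[14,6],[16,0],[19,0],[22,5],[28,6],[29,4],[32,0],[34,0],[35,2],[40,3],[42,6],[46,6],[47,4],[52,3],[55,6],[57,0],[59,0],[60,2]]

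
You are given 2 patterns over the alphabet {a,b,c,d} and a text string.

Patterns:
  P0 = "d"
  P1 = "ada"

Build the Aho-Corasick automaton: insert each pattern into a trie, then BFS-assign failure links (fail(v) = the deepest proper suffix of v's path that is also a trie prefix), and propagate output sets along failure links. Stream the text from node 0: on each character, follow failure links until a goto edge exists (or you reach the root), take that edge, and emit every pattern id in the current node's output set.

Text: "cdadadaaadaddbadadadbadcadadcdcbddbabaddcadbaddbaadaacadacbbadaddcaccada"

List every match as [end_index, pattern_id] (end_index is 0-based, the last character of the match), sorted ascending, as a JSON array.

Construct AC machine:
Trie nodes:
  0='ε' goto a→2 d→1
  1='d' goto ·  ←P0
  2='a' goto d→3
  3='ad' goto a→4
  4='ada' goto ·  ←P1

Failure links (BFS by depth):
  n1('d'): parent n0 fail=0; on 'd' 0 → fail=0;  out {0}∪∅={0}
  n2('a'): parent n0 fail=0; on 'a' 0 → fail=0;  out ∅∪∅=∅
  n3('ad'): parent n2 fail=0; on 'd' 0 → fail=1;  out ∅∪{0}={0}
  n4('ada'): parent n3 fail=1; on 'a' 1→0 → fail=2;  out {1}∪∅={1}

Text stream:
[0] read 'c'  n0⇒n0
[1] read 'd'  n0⇒n1  ** P0@[1:1]
[2] read 'a'  n1⇒n2 (fail-walked)
[3] read 'd'  n2⇒n3  ** P0@[3:3]
[4] read 'a'  n3⇒n4  ** P1@[2:4]
[5] read 'd'  n4⇒n3 (fail-walked)  ** P0@[5:5]
[6] read 'a'  n3⇒n4  ** P1@[4:6]
[7] read 'a'  n4⇒n2 (fail-walked)
[8] read 'a'  n2⇒n2 (fail-walked)
[9] read 'd'  n2⇒n3  ** P0@[9:9]
[10] read 'a'  n3⇒n4  ** P1@[8:10]
[11] read 'd'  n4⇒n3 (fail-walked)  ** P0@[11:11]
[12] read 'd'  n3⇒n1 (fail-walked)  ** P0@[12:12]
[13] read 'b'  n1⇒n0 (fail-walked)
[14] read 'a'  n0⇒n2
[15] read 'd'  n2⇒n3  ** P0@[15:15]
[16] read 'a'  n3⇒n4  ** P1@[14:16]
[17] read 'd'  n4⇒n3 (fail-walked)  ** P0@[17:17]
[18] read 'a'  n3⇒n4  ** P1@[16:18]
[19] read 'd'  n4⇒n3 (fail-walked)  ** P0@[19:19]
[20] read 'b'  n3⇒n0 (fail-walked)
[21] read 'a'  n0⇒n2
[22] read 'd'  n2⇒n3  ** P0@[22:22]
[23] read 'c'  n3⇒n0 (fail-walked)
[24] read 'a'  n0⇒n2
[25] read 'd'  n2⇒n3  ** P0@[25:25]
[26] read 'a'  n3⇒n4  ** P1@[24:26]
[27] read 'd'  n4⇒n3 (fail-walked)  ** P0@[27:27]
[28] read 'c'  n3⇒n0 (fail-walked)
[29] read 'd'  n0⇒n1  ** P0@[29:29]
[30] read 'c'  n1⇒n0 (fail-walked)
[31] read 'b'  n0⇒n0
[32] read 'd'  n0⇒n1  ** P0@[32:32]
[33] read 'd'  n1⇒n1 (fail-walked)  ** P0@[33:33]
[34] read 'b'  n1⇒n0 (fail-walked)
[35] read 'a'  n0⇒n2
[36] read 'b'  n2⇒n0 (fail-walked)
[37] read 'a'  n0⇒n2
[38] read 'd'  n2⇒n3  ** P0@[38:38]
[39] read 'd'  n3⇒n1 (fail-walked)  ** P0@[39:39]
[40] read 'c'  n1⇒n0 (fail-walked)
[41] read 'a'  n0⇒n2
[42] read 'd'  n2⇒n3  ** P0@[42:42]
[43] read 'b'  n3⇒n0 (fail-walked)
[44] read 'a'  n0⇒n2
[45] read 'd'  n2⇒n3  ** P0@[45:45]
[46] read 'd'  n3⇒n1 (fail-walked)  ** P0@[46:46]
[47] read 'b'  n1⇒n0 (fail-walked)
[48] read 'a'  n0⇒n2
[49] read 'a'  n2⇒n2 (fail-walked)
[50] read 'd'  n2⇒n3  ** P0@[50:50]
[51] read 'a'  n3⇒n4  ** P1@[49:51]
[52] read 'a'  n4⇒n2 (fail-walked)
[53] read 'c'  n2⇒n0 (fail-walked)
[54] read 'a'  n0⇒n2
[55] read 'd'  n2⇒n3  ** P0@[55:55]
[56] read 'a'  n3⇒n4  ** P1@[54:56]
[57] read 'c'  n4⇒n0 (fail-walked)
[58] read 'b'  n0⇒n0
[59] read 'b'  n0⇒n0
[60] read 'a'  n0⇒n2
[61] read 'd'  n2⇒n3  ** P0@[61:61]
[62] read 'a'  n3⇒n4  ** P1@[60:62]
[63] read 'd'  n4⇒n3 (fail-walked)  ** P0@[63:63]
[64] read 'd'  n3⇒n1 (fail-walked)  ** P0@[64:64]
[65] read 'c'  n1⇒n0 (fail-walked)
[66] read 'a'  n0⇒n2
[67] read 'c'  n2⇒n0 (fail-walked)
[68] read 'c'  n0⇒n0
[69] read 'a'  n0⇒n2
[70] read 'd'  n2⇒n3  ** P0@[70:70]
[71] read 'a'  n3⇒n4  ** P1@[69:71]

Result: [[1,0],[3,0],[4,1],[5,0],[6,1],[9,0],[10,1],[11,0],[12,0],[15,0],[16,1],[17,0],[18,1],[19,0],[22,0],[25,0],[26,1],[27,0],[29,0],[32,0],[33,0],[38,0],[39,0],[42,0],[45,0],[46,0],[50,0],[51,1],[55,0],[56,1],[61,0],[62,1],[63,0],[64,0],[70,0],[71,1]]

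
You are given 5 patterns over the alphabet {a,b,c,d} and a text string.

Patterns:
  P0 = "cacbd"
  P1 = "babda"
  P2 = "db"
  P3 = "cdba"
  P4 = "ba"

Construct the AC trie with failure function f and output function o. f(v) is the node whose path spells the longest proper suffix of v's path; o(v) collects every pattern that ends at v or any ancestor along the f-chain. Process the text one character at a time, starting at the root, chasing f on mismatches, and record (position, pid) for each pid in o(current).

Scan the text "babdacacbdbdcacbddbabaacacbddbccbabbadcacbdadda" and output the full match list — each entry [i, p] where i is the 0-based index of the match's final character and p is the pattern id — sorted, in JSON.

Build automaton:
Trie nodes:
  n0 'ε': b→6 c→1 d→11
  n1 'c': a→2 d→13
  n2 'ca': c→3
  n3 'cac': b→4
  n4 'cacb': d→5
  n5 'cacbd': ·  [P0 ends]
  n6 'b': a→7
  n7 'ba': b→8  [P4 ends]
  n8 'bab': d→9
  n9 'babd': a→10
  n10 'babda': ·  [P1 ends]
  n11 'd': b→12
  n12 'db': ·  [P2 ends]
  n13 'cd': b→14
  n14 'cdb': a→15
  n15 'cdba': ·  [P3 ends]

Failure links (BFS by depth):
  n1('c'): parent n0 fail=0; on 'c' 0 → fail=0;  out ∅∪∅=∅
  n6('b'): parent n0 fail=0; on 'b' 0 → fail=0;  out ∅∪∅=∅
  n11('d'): parent n0 fail=0; on 'd' 0 → fail=0;  out ∅∪∅=∅
  n2('ca'): parent n1 fail=0; on 'a' 0 → fail=0;  out ∅∪∅=∅
  n7('ba'): parent n6 fail=0; on 'a' 0 → fail=0;  out {4}∪∅={4}
  n12('db'): parent n11 fail=0; on 'b' 0 → fail=6;  out {2}∪∅={2}
  n13('cd'): parent n1 fail=0; on 'd' 0 → fail=11;  out ∅∪∅=∅
  n3('cac'): parent n2 fail=0; on 'c' 0 → fail=1;  out ∅∪∅=∅
  n8('bab'): parent n7 fail=0; on 'b' 0 → fail=6;  out ∅∪∅=∅
  n14('cdb'): parent n13 fail=11; on 'b' 11 → fail=12;  out ∅∪{2}={2}
  n4('cacb'): parent n3 fail=1; on 'b' 1→0 → fail=6;  out ∅∪∅=∅
  n9('babd'): parent n8 fail=6; on 'd' 6→0 → fail=11;  out ∅∪∅=∅
  n15('cdba'): parent n14 fail=12; on 'a' 12→6 → fail=7;  out {3}∪{4}={3,4}
  n5('cacbd'): parent n4 fail=6; on 'd' 6→0 → fail=11;  out {0}∪∅={0}
  n10('babda'): parent n9 fail=11; on 'a' 11→0 → fail=0;  out {1}∪∅={1}

Text stream:
[0] read 'b'  n0⇒n6
[1] read 'a'  n6⇒n7  → match P4@[0:1]
[2] read 'b'  n7⇒n8
[3] read 'd'  n8⇒n9
[4] read 'a'  n9⇒n10  → match P1@[0:4]
[5] read 'c'  n10⇒n1 (fail-walked)
[6] read 'a'  n1⇒n2
[7] read 'c'  n2⇒n3
[8] read 'b'  n3⇒n4
[9] read 'd'  n4⇒n5  → match P0@[5:9]
[10] read 'b'  n5⇒n12 (fail-walked)  → match P2@[9:10]
[11] read 'd'  n12⇒n11 (fail-walked)
[12] read 'c'  n11⇒n1 (fail-walked)
[13] read 'a'  n1⇒n2
[14] read 'c'  n2⇒n3
[15] read 'b'  n3⇒n4
[16] read 'd'  n4⇒n5  → match P0@[12:16]
[17] read 'd'  n5⇒n11 (fail-walked)
[18] read 'b'  n11⇒n12  → match P2@[17:18]
[19] read 'a'  n12⇒n7 (fail-walked)  → match P4@[18:19]
[20] read 'b'  n7⇒n8
[21] read 'a'  n8⇒n7 (fail-walked)  → match P4@[20:21]
[22] read 'a'  n7⇒n0 (fail-walked)
[23] read 'c'  n0⇒n1
[24] read 'a'  n1⇒n2
[25] read 'c'  n2⇒n3
[26] read 'b'  n3⇒n4
[27] read 'd'  n4⇒n5  → match P0@[23:27]
[28] read 'd'  n5⇒n11 (fail-walked)
[29] read 'b'  n11⇒n12  → match P2@[28:29]
[30] read 'c'  n12⇒n1 (fail-walked)
[31] read 'c'  n1⇒n1 (fail-walked)
[32] read 'b'  n1⇒n6 (fail-walked)
[33] read 'a'  n6⇒n7  → match P4@[32:33]
[34] read 'b'  n7⇒n8
[35] read 'b'  n8⇒n6 (fail-walked)
[36] read 'a'  n6⇒n7  → match P4@[35:36]
[37] read 'd'  n7⇒n11 (fail-walked)
[38] read 'c'  n11⇒n1 (fail-walked)
[39] read 'a'  n1⇒n2
[40] read 'c'  n2⇒n3
[41] read 'b'  n3⇒n4
[42] read 'd'  n4⇒n5  → match P0@[38:42]
[43] read 'a'  n5⇒n0 (fail-walked)
[44] read 'd'  n0⇒n11
[45] read 'd'  n11⇒n11 (fail-walked)
[46] read 'a'  n11⇒n0 (fail-walked)

Result: [[1,4],[4,1],[9,0],[10,2],[16,0],[18,2],[19,4],[21,4],[27,0],[29,2],[33,4],[36,4],[42,0]]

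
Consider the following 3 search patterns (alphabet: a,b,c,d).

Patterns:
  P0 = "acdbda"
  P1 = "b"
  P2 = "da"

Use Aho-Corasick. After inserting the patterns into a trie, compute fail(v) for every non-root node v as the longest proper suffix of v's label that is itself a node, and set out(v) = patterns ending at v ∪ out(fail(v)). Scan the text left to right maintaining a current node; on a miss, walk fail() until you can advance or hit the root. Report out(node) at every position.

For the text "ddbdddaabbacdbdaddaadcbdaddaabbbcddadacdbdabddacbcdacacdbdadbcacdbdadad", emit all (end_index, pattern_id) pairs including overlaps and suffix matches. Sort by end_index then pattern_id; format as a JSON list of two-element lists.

Build automaton:
Trie nodes:
  n0 'ε': a→1 b→7 d→8
  n1 'a': c→2
  n2 'ac': d→3
  n3 'acd': b→4
  n4 'acdb': d→5
  n5 'acdbd': a→6
  n6 'acdbda': ·  ←P0
  n7 'b': ·  ←P1
  n8 'd': a→9
  n9 'da': ·  ←P2

Failure links (BFS by depth):
  fail(1) 'a': from fail(0)=0 chase 'a': 0 ⇒ 0;  out=∅∪out(0)=∅
  fail(7) 'b': from fail(0)=0 chase 'b': 0 ⇒ 0;  out={1}∪out(0)={1}
  fail(8) 'd': from fail(0)=0 chase 'd': 0 ⇒ 0;  out=∅∪out(0)=∅
  fail(2) 'ac': from fail(1)=0 chase 'c': 0 ⇒ 0;  out=∅∪out(0)=∅
  fail(9) 'da': from fail(8)=0 chase 'a': 0 ⇒ 1;  out={2}∪out(1)={2}
  fail(3) 'acd': from fail(2)=0 chase 'd': 0 ⇒ 8;  out=∅∪out(8)=∅
  fail(4) 'acdb': from fail(3)=8 chase 'b': 8→0 ⇒ 7;  out=∅∪out(7)={1}
  fail(5) 'acdbd': from fail(4)=7 chase 'd': 7→0 ⇒ 8;  out=∅∪out(8)=∅
  fail(6) 'acdbda': from fail(5)=8 chase 'a': 8 ⇒ 9;  out={0}∪out(9)={0,2}

Scan:
[0] read 'd'  n0⇒n8
[1] read 'd'  n8⇒n8 ·f
[2] read 'b'  n8⇒n7 ·f  → match P1@[2:2]
[3] read 'd'  n7⇒n8 ·f
[4] read 'd'  n8⇒n8 ·f
[5] read 'd'  n8⇒n8 ·f
[6] read 'a'  n8⇒n9  → match P2@[5:6]
[7] read 'a'  n9⇒n1 ·f
[8] read 'b'  n1⇒n7 ·f  → match P1@[8:8]
[9] read 'b'  n7⇒n7 ·f  → match P1@[9:9]
[10] read 'a'  n7⇒n1 ·f
[11] read 'c'  n1⇒n2
[12] read 'd'  n2⇒n3
[13] read 'b'  n3⇒n4  → match P1@[13:13]
[14] read 'd'  n4⇒n5
[15] read 'a'  n5⇒n6  → match P0@[10:15],P2@[14:15]
[16] read 'd'  n6⇒n8 ·f
[17] read 'd'  n8⇒n8 ·f
[18] read 'a'  n8⇒n9  → match P2@[17:18]
[19] read 'a'  n9⇒n1 ·f
[20] read 'd'  n1⇒n8 ·f
[21] read 'c'  n8⇒n0 ·f
[22] read 'b'  n0⇒n7  → match P1@[22:22]
[23] read 'd'  n7⇒n8 ·f
[24] read 'a'  n8⇒n9  → match P2@[23:24]
[25] read 'd'  n9⇒n8 ·f
[26] read 'd'  n8⇒n8 ·f
[27] read 'a'  n8⇒n9  → match P2@[26:27]
[28] read 'a'  n9⇒n1 ·f
[29] read 'b'  n1⇒n7 ·f  → match P1@[29:29]
[30] read 'b'  n7⇒n7 ·f  → match P1@[30:30]
[31] read 'b'  n7⇒n7 ·f  → match P1@[31:31]
[32] read 'c'  n7⇒n0 ·f
[33] read 'd'  n0⇒n8
[34] read 'd'  n8⇒n8 ·f
[35] read 'a'  n8⇒n9  → match P2@[34:35]
[36] read 'd'  n9⇒n8 ·f
[37] read 'a'  n8⇒n9  → match P2@[36:37]
[38] read 'c'  n9⇒n2 ·f
[39] read 'd'  n2⇒n3
[40] read 'b'  n3⇒n4  → match P1@[40:40]
[41] read 'd'  n4⇒n5
[42] read 'a'  n5⇒n6  → match P0@[37:42],P2@[41:42]
[43] read 'b'  n6⇒n7 ·f  → match P1@[43:43]
[44] read 'd'  n7⇒n8 ·f
[45] read 'd'  n8⇒n8 ·f
[46] read 'a'  n8⇒n9  → match P2@[45:46]
[47] read 'c'  n9⇒n2 ·f
[48] read 'b'  n2⇒n7 ·f  → match P1@[48:48]
[49] read 'c'  n7⇒n0 ·f
[50] read 'd'  n0⇒n8
[51] read 'a'  n8⇒n9  → match P2@[50:51]
[52] read 'c'  n9⇒n2 ·f
[53] read 'a'  n2⇒n1 ·f
[54] read 'c'  n1⇒n2
[55] read 'd'  n2⇒n3
[56] read 'b'  n3⇒n4  → match P1@[56:56]
[57] read 'd'  n4⇒n5
[58] read 'a'  n5⇒n6  → match P0@[53:58],P2@[57:58]
[59] read 'd'  n6⇒n8 ·f
[60] read 'b'  n8⇒n7 ·f  → match P1@[60:60]
[61] read 'c'  n7⇒n0 ·f
[62] read 'a'  n0⇒n1
[63] read 'c'  n1⇒n2
[64] read 'd'  n2⇒n3
[65] read 'b'  n3⇒n4  → match P1@[65:65]
[66] read 'd'  n4⇒n5
[67] read 'a'  n5⇒n6  → match P0@[62:67],P2@[66:67]
[68] read 'd'  n6⇒n8 ·f
[69] read 'a'  n8⇒n9  → match P2@[68:69]
[70] read 'd'  n9⇒n8 ·f

Result: [[2,1],[6,2],[8,1],[9,1],[13,1],[15,0],[15,2],[18,2],[22,1],[24,2],[27,2],[29,1],[30,1],[31,1],[35,2],[37,2],[40,1],[42,0],[42,2],[43,1],[46,2],[48,1],[51,2],[56,1],[58,0],[58,2],[60,1],[65,1],[67,0],[67,2],[69,2]]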